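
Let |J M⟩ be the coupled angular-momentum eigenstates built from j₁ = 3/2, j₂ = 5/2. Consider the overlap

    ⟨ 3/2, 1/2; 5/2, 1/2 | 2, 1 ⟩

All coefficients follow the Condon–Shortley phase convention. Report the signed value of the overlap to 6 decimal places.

j₁+j₂−J=2  J+j₁−j₂=1  J−j₁+j₂=3  j₁+j₂+J+1=7
(j₁±m₁, j₂±m₂, J±M) = (2,1,3,2,3,1)
P² = 12/7
sum k=0..1:
  [0] +1/12 = 1/12
  [1] −1/2 = -1/2
S = -5/12
C² = P²·S² = 25/84 ; C = -0.545545

−√(25/84) ≈ -0.545545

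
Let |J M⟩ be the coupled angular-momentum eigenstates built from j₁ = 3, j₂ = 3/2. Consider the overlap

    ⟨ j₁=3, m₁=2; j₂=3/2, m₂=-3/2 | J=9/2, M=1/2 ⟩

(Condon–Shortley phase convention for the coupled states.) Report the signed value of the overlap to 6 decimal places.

+√(1/21) = +0.218218

j₁+j₂−J=0  J+j₁−j₂=6  J−j₁+j₂=3  j₁+j₂+J+1=10
(j₁±m₁, j₂±m₂, J±M) = (5,1,0,3,5,4)
P² = 172800/7
sum k=0..0:
  [0] +1/720 = 1/720
S = 1/720
C² = P²·S² = 1/21 ; C = +0.218218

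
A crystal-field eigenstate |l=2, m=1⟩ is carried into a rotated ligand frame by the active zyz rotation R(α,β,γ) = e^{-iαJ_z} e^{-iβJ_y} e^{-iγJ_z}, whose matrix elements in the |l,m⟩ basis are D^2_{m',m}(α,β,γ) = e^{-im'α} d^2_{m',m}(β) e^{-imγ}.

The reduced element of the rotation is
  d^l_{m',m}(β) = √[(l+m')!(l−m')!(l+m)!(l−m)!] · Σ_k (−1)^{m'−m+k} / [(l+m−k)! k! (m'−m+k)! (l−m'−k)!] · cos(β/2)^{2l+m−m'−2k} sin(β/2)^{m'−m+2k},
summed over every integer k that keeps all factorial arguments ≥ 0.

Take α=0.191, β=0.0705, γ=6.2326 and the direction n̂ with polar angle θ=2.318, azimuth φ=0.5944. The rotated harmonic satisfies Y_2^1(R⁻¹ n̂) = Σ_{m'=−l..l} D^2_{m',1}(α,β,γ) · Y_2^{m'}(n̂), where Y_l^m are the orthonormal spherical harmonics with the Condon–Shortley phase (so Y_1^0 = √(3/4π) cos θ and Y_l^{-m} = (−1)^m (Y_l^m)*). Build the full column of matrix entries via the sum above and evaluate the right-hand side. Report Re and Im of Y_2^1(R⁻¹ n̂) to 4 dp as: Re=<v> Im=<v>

Re=0.3435 Im=0.1578

Need the full column D^2_{m',1} for m'=−2..2 at α=0.1910, β=0.0705, γ=6.2326.
cos(β/2)=0.999379, sin(β/2)=0.035243
d^2_{-2,1}: single k=3 term ⇒ +0.000087;  D = +0.000079+0.000037i
d^2_{-1,1}: k∈[2..3] ⇒ +0.003722 -0.000002 = +0.003720;  D = +0.003612+0.000890i
d^2_{0,1}: k∈[1..2] ⇒ +0.086166 -0.000107 = +0.086059;  D = +0.085949+0.004351i
d^2_{1,1}: k∈[0..1] ⇒ +0.997517 -0.003722 = +0.993796;  D = +0.984015-0.139085i
d^2_{2,1}: single k=0 term ⇒ -0.070354;  D = -0.066526+0.022892i
Y_2^{m'}(θ=2.318,φ=0.5944) and Σ D·Y over m':
  (+0.0001+0.0000i)·(+0.0775-0.1929i)  (+0.0036+0.0009i)·(-0.3191+0.2157i)  (+0.0859+0.0044i)·(+0.1216+0.0000i)  (+0.9840-0.1391i)·(+0.3191+0.2157i)  (-0.0665+0.0229i)·(+0.0775+0.1929i)
Y_2^1(R⁻¹ n̂) = +0.343536+0.157812i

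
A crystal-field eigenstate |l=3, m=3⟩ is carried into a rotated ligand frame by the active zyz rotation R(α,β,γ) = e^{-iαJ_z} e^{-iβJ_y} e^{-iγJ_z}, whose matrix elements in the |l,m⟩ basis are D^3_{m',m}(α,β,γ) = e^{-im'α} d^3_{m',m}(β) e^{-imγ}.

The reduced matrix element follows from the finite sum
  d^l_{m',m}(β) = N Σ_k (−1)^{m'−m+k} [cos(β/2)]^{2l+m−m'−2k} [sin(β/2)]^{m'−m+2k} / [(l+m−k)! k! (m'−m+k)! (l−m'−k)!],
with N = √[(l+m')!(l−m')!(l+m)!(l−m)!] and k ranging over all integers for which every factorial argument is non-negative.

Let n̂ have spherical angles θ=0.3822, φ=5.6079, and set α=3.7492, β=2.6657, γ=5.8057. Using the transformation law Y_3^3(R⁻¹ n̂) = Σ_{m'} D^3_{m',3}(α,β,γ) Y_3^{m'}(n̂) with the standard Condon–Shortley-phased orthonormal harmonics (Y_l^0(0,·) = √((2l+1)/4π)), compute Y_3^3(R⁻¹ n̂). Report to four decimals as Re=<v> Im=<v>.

Re=0.0244 Im=-0.0416

Need the full column D^3_{m',3} for m'=−3..3 at α=3.7492, β=2.6657, γ=5.8057.
cos(β/2)=0.235707, sin(β/2)=0.971824
d^3_{-3,3}: single k=6 term ⇒ +0.842415;  D = +0.836977+0.095564i
d^3_{-2,3}: single k=5 term ⇒ +0.500480;  D = -0.440663+0.237269i
d^3_{-1,3}: single k=4 term ⇒ +0.191930;  D = +0.086797-0.171182i
d^3_{0,3}: single k=3 term ⇒ +0.053752;  D = +0.007412+0.053239i
d^3_{1,3}: single k=2 term ⇒ +0.011291;  D = -0.007663-0.008292i
d^3_{2,3}: single k=1 term ⇒ +0.001732;  D = +0.001691+0.000373i
d^3_{3,3}: single k=0 term ⇒ +0.000171;  D = -0.000159+0.000065i
Y_3^{m'}(θ=0.3822,φ=5.6079) and Σ D·Y over m':
  (+0.8370+0.0956i)·(-0.0095+0.0194i)  (-0.4407+0.2373i)·(+0.0288+0.1287i)  (+0.0868-0.1712i)·(+0.3109+0.2490i)  (+0.0074+0.0532i)·(+0.4517+0.0000i)  (-0.0077-0.0083i)·(-0.3109+0.2490i)  (+0.0017+0.0004i)·(+0.0288-0.1287i)  (-0.0002+0.0001i)·(+0.0095+0.0194i)
Y_3^3(R⁻¹ n̂) = +0.024437-0.041619i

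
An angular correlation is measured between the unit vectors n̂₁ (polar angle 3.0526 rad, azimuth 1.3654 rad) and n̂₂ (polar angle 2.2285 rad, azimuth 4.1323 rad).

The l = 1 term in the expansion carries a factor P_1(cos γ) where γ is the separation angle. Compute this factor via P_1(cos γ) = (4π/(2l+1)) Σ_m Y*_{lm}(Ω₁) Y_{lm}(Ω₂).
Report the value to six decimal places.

0.543426

Summing Y*_{l m}(θ₁,φ₁)·Y_{l m}(θ₂,φ₂) over m ∈ [−1, 1]; prefactor 4π/(2·1+1) = 4.188790:
  m=-1: (0.006263, 0.030060) × (-0.149863, 0.228695) = (-0.007813, -0.003073)  (running Σ = (-0.007813, -0.003073))
  m=0: (-0.486669, -0.000000) × (-0.298683, 0.000000) = (0.145360, 0.000000)  (running Σ = (0.137547, -0.003073))
  m=1: (-0.006263, 0.030060) × (0.149863, 0.228695) = (-0.007813, 0.003073)  (running Σ = (0.129733, 0.000000))
Accumulated sum (0.129733, 0.000000); after 4π/(2l+1) scaling, (0.543426, 0.000000) ⇒ P_1 = 0.543426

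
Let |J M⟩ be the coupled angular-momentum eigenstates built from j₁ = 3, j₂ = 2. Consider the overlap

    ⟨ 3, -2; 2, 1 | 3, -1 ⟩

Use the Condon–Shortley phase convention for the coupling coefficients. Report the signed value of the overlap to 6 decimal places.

√[7·2!4!2!/9! · 1!5!3!1!2!4!] = √(64)
  +(−1)^1/∏(1,1,4,2,0,0)! = -1/48  (running -1/48)
  +(−1)^2/∏(2,0,3,1,1,1)! = 1/12  (running 1/16)
⟨..|..⟩ = √(64)·(1/16) = +0.500000

+√(1/4) = +0.500000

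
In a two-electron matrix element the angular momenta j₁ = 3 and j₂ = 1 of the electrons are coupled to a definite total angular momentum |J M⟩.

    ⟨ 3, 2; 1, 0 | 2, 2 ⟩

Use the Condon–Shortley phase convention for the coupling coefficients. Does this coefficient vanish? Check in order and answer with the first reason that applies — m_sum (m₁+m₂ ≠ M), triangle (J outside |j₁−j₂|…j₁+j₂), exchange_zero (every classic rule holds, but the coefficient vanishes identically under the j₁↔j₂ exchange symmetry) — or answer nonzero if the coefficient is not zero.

m-sum: m₁+m₂ = 2+0 = 2, M = 2  ✓
triangle: |j₁−j₂| = 2 ≤ J = 2 ≤ j₁+j₂ = 4  ✓
exchange: j₁≠j₂ or m₁≠m₂ — the exchange symmetry imposes no constraint here
value check: CG = −√(5/21) = -0.487950 ≠ 0

nonzero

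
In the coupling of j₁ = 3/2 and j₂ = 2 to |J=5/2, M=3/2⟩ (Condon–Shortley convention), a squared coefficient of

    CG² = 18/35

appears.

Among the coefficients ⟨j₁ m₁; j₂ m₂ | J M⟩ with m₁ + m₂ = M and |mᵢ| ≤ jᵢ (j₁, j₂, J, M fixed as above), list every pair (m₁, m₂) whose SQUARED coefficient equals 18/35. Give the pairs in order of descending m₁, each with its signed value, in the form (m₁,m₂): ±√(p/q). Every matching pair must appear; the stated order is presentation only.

Admissible pairs with m₁+m₂ = M = 3/2: (-1/2,2), (1/2,1), (3/2,0)
  (m₁,m₂)=(3/2,0): CG² = 18/35, CG = +√(18/35)   ← matches the target
  (m₁,m₂)=(1/2,1): CG² = 1/35, CG = −√(1/35)
  (m₁,m₂)=(-1/2,2): CG² = 16/35, CG = −√(16/35)
Pairs with CG² = 18/35: (3/2,0): +√(18/35)

(3/2,0): +√(18/35)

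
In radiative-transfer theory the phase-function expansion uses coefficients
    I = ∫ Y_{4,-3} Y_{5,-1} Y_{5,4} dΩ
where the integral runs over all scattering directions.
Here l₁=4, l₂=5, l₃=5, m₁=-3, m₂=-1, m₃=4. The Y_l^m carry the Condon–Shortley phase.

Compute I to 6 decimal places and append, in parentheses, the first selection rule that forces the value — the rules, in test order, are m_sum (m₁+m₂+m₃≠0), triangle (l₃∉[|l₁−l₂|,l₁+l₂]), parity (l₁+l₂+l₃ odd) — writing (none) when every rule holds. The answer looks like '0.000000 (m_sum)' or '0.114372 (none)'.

-0.168084 (none)

Checks pass: Σm=0; 14 even; l₃=5∈[1,9].
(2·4+1)(2·5+1)(2·5+1) = 1089
Δ: 4! 4! 6! / 15! → 1/3153150
sum: t=0:+1/69120 t=1:−1/1728 t=2:+1/576 t=3:−1/1728 t=4:+1/69120 = 7/11520
3j²(4 5 5; 0 0 0) = Δ·Π!·Σ² = 2/143  (sign -1)
sum: t=3:−1/17280 t=4:+1/103680 = -1/20736
3j²(4 5 5; -3 -1 4) = Δ·Π!·Σ² = 10/429  (sign +1)
combine: 4πI² = 1089·2/143·10/429 = 60/169
take √, sign -1: I = -0.16808437
No selection rule forces the value: the integral is nonzero (none).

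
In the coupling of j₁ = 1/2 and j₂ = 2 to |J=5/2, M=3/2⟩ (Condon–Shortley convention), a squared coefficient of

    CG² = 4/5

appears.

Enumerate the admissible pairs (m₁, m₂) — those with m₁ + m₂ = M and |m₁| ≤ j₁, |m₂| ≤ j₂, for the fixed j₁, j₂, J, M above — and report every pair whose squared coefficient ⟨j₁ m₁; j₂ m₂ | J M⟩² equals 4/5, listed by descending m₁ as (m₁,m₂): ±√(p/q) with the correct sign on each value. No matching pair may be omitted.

Admissible pairs with m₁+m₂ = M = 3/2: (-1/2,2), (1/2,1)
  (m₁,m₂)=(1/2,1): CG² = 4/5, CG = +√(4/5)   ← matches the target
  (m₁,m₂)=(-1/2,2): CG² = 1/5, CG = +√(1/5)
Pairs with CG² = 4/5: (1/2,1): +√(4/5)

(1/2,1): +√(4/5)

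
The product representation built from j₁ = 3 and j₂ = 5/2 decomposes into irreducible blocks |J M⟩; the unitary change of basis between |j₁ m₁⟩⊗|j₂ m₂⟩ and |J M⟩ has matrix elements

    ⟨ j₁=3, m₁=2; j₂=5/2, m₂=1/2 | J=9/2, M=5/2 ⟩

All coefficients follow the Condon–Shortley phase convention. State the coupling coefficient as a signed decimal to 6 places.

triangle: 1!*5!*4!/11! = 2880/39916800
(j±m)!: 5!*1!*3!*2!*7!*2! = 14515200
prefactor² = (2J+1)*Δ*N² = 115200/11
  k=0: +1/(0!*1!*1!*3!*4!*1!) = 1/144
  k=1: −1/(1!*0!*0!*2!*5!*2!) = -1/480
Σ = 7/1440  ⇒  CG² = 115200/11*(7/1440)² = 49/198
CG = +√(49/198) = +0.497468

+√(49/198) = +0.497468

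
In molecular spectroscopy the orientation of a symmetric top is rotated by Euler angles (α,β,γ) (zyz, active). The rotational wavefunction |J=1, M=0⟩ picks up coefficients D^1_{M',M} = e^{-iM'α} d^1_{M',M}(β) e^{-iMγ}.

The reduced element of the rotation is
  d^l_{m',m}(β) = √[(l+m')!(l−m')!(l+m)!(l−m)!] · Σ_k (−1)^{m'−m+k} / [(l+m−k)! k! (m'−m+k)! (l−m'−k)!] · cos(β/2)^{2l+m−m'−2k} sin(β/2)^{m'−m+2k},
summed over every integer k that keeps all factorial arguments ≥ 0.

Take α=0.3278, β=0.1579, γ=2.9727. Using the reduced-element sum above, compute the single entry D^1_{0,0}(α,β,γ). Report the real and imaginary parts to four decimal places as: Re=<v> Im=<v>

First d^1_{0,0}(β=0.1579), then the phase factors e^{-i(0)α} and e^{-i(0)γ}:
Half-angle: c=0.996885, s=0.078868. N=√(1·1·1·1)=1.000000
Admissible k: 0..1 (factorial args all ≥0)
  k=0: (−1)^0·1.0000/(1)·0.9969^2·0.0789^0 = +0.993780
  k=1: (−1)^1·1.0000/(1)·0.9969^0·0.0789^2 = -0.006220
d^1_{0,0}(0.1579) = +0.993780 -0.006220 = +0.987560
Attach z-rotation phases: D = e^{-i(0)(0.3278)}·(+0.987560)·e^{-i(0)(2.9727)} = +0.987560+0.000000i

Re=0.9876 Im=0.0000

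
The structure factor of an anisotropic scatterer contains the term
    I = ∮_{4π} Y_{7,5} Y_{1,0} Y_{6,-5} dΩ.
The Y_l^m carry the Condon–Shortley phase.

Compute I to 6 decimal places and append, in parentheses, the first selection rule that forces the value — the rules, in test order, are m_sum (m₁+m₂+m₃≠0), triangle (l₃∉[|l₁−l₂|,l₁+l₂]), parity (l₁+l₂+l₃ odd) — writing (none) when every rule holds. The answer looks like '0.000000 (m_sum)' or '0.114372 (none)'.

-0.171413 (none)

m-sum 0 ✓  L=14 even ✓  6≤6≤8 ✓
Π(2lᵢ+1) = 15×3×13 = 585
triangle coeff Δ(7,1,6) = 1/1365
Σ_t [1,1]: t=1:−1/518400 = -1/518400
(3j)²=7/195 [(7 1 6; 0 0 0)], sign=-1
Σ_t [1,1]: t=1:−1/39916800 = -1/39916800
(3j)²=8/455 [(7 1 6; 5 0 -5)], sign=+1
⇒ 4πI² = 24/65
I = (-1)√(24/65/(4π)) = -0.17141310
No selection rule forces the value: the integral is nonzero (none).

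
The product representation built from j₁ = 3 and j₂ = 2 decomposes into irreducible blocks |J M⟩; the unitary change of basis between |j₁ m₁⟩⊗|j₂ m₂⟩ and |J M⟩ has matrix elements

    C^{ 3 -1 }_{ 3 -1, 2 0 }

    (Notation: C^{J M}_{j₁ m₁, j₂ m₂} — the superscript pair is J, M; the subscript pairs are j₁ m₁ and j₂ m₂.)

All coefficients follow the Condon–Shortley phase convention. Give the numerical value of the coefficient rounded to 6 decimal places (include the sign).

−√(3/20) = -0.387298

j₁+j₂−J=2  J+j₁−j₂=4  J−j₁+j₂=2  j₁+j₂+J+1=9
(j₁±m₁, j₂±m₂, J±M) = (2,4,2,2,2,4)
P² = 256/15
sum k=0..2:
  [0] +1/96 = 1/96
  [1] −1/6 = -1/6
  [2] +1/16 = 1/16
S = -3/32
C² = P²·S² = 3/20 ; C = -0.387298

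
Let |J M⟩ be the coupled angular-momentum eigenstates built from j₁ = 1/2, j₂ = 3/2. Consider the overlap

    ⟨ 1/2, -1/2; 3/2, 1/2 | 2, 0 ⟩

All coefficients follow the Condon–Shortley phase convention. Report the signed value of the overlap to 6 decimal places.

+√(1/2) ≈ +0.707107

j₁+j₂−J=0  J+j₁−j₂=1  J−j₁+j₂=3  j₁+j₂+J+1=5
(j₁±m₁, j₂±m₂, J±M) = (0,1,2,1,2,2)
P² = 2
sum k=0..0:
  [0] +1/2 = 1/2
S = 1/2
C² = P²·S² = 1/2 ; C = +0.707107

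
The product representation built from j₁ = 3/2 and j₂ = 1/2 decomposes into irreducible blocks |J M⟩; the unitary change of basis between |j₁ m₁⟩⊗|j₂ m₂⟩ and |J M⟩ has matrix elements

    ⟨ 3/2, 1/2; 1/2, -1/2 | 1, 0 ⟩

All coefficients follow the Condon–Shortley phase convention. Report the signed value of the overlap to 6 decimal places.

+0.707107

triangle: 1!·2!·0!/4! = 2/24
(j±m)!: 2!·1!·0!·1!·1!·1! = 2
prefactor² = (2J+1)·Δ·N² = 1/2
  k=0: +1/(0!·1!·1!·0!·1!·0!) = 1
Σ = 1  ⇒  CG² = 1/2·1² = 1/2
CG = +√(1/2) = +0.707107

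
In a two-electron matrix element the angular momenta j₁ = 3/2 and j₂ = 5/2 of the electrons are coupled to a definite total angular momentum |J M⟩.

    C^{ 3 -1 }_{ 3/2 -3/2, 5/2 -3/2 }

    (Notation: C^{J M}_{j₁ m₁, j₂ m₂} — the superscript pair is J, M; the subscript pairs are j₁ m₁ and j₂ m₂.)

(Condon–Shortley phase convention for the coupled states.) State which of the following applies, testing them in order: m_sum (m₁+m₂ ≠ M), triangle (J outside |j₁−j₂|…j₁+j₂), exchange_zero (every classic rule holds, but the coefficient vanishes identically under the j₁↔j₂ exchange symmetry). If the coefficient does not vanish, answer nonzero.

m_sum

m-sum: m₁+m₂ = -3/2+(-3/2) = -3, M = -1  ✗ ⇒ coefficient is 0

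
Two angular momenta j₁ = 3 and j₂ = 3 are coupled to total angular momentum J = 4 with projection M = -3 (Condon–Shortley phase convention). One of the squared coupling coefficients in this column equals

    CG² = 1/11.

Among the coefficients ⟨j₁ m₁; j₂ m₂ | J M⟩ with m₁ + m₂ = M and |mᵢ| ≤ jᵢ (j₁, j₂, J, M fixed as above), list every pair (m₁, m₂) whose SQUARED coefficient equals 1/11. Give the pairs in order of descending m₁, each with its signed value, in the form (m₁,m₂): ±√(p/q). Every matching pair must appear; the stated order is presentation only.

Admissible pairs with m₁+m₂ = M = -3: (-3,0), (-2,-1), (-1,-2), (0,-3)
  (m₁,m₂)=(0,-3): CG² = 9/22, CG = +√(9/22)
  (m₁,m₂)=(-1,-2): CG² = 1/11, CG = −√(1/11)   ← matches the target
  (m₁,m₂)=(-2,-1): CG² = 1/11, CG = −√(1/11)   ← matches the target
  (m₁,m₂)=(-3,0): CG² = 9/22, CG = +√(9/22)
Pairs with CG² = 1/11: (-1,-2): −√(1/11); (-2,-1): −√(1/11)

(-1,-2): −√(1/11); (-2,-1): −√(1/11)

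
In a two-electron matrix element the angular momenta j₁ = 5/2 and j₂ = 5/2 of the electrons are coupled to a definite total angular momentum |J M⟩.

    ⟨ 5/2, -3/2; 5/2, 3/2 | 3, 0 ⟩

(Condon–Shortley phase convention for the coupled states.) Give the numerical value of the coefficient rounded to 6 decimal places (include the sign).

+√(49/180) ≈ +0.521749

j₁+j₂−J=2  J+j₁−j₂=3  J−j₁+j₂=3  j₁+j₂+J+1=9
(j₁±m₁, j₂±m₂, J±M) = (1,4,4,1,3,3)
P² = 144/5
sum k=1..2:
  [1] −1/36 = -1/36
  [2] +1/8 = 1/8
S = 7/72
C² = P²·S² = 49/180 ; C = +0.521749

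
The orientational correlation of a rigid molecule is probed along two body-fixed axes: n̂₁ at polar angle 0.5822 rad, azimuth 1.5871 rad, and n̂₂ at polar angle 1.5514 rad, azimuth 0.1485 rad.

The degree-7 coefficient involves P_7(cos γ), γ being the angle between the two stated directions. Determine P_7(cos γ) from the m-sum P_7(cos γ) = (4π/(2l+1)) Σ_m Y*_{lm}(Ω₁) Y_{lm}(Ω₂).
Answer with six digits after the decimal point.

Expand P_7 via completeness: Σ_{m} conj(Y_{7,m}) at Ω₁ times Y_{7,m} at Ω₂ —
  term(m=-7) = -0.003032-0.002283i   from Y*(Ω₁)=+0.000865-0.007550i, Y(Ω₂)=+0.253012-0.430542i
  term(m=-6) = -0.001098+0.001116i   from Y*(Ω₁)=-0.042987-0.004218i, Y(Ω₂)=+0.022786-0.028189i
  term(m=-5) = -0.033330-0.042858i   from Y*(Ω₁)=-0.012119+0.148338i, Y(Ω₂)=-0.268771+0.246647i
  term(m=-4) = -0.012509+0.007309i   from Y*(Ω₁)=+0.339371+0.022163i, Y(Ω₂)=-0.035301+0.023841i
  term(m=-3) = -0.062066-0.148208i   from Y*(Ω₁)=+0.023880-0.487847i, Y(Ω₂)=+0.296860-0.141756i
  term(m=-2) = -0.013600+0.003682i   from Y*(Ω₁)=-0.310355-0.010123i, Y(Ω₂)=+0.043389-0.013279i
  term(m=-1) = +0.008884+0.066811i   from Y*(Ω₁)=+0.003476-0.213211i, Y(Ω₂)=-0.312593+0.046764i
  term(m=+0) = +0.018086+0.000000i   from Y*(Ω₁)=-0.391495-0.000000i, Y(Ω₂)=-0.046197+0.000000i
  term(m=+1) = +0.008884-0.066811i   from Y*(Ω₁)=-0.003476-0.213211i, Y(Ω₂)=+0.312593+0.046764i
  term(m=+2) = -0.013600-0.003682i   from Y*(Ω₁)=-0.310355+0.010123i, Y(Ω₂)=+0.043389+0.013279i
  term(m=+3) = -0.062066+0.148208i   from Y*(Ω₁)=-0.023880-0.487847i, Y(Ω₂)=-0.296860-0.141756i
  term(m=+4) = -0.012509-0.007309i   from Y*(Ω₁)=+0.339371-0.022163i, Y(Ω₂)=-0.035301-0.023841i
  term(m=+5) = -0.033330+0.042858i   from Y*(Ω₁)=+0.012119+0.148338i, Y(Ω₂)=+0.268771+0.246647i
  term(m=+6) = -0.001098-0.001116i   from Y*(Ω₁)=-0.042987+0.004218i, Y(Ω₂)=+0.022786+0.028189i
  term(m=+7) = -0.003032+0.002283i   from Y*(Ω₁)=-0.000865-0.007550i, Y(Ω₂)=-0.253012-0.430542i
Σ over m = -0.215417-0.000000i; ×(4π/15) → -0.180467-0.000000i. Real part: -0.180467

-0.180467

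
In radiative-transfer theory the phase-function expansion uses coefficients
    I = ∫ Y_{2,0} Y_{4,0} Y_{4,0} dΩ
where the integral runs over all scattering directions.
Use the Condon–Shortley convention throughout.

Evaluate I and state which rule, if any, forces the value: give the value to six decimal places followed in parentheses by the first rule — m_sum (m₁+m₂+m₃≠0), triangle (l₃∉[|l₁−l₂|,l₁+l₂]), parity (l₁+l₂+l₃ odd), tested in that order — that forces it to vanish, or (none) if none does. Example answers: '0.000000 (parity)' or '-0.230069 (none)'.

Rules hold: Σm=0, L=10 even, 2≤4≤6.
N = 5·9·9 = 405
Δ = 2!·2!·6!/11! = 1/13860
Racah Σ t=0..2: t=0:+1/192 t=1:−1/36 t=2:+1/192 = -5/288
⇒ 3j(2 4 4; 0 0 0)² = 20/693, sgn -1
(m-triple is (0,0,0) — same symbol as above.)
4πI² = N·(3j₀)²·(3jₘ)² = 2000/5929
I = +1·√(0.337325/4π) = 0.16383977
No selection rule forces the value: the integral is nonzero (none).

0.163840 (none)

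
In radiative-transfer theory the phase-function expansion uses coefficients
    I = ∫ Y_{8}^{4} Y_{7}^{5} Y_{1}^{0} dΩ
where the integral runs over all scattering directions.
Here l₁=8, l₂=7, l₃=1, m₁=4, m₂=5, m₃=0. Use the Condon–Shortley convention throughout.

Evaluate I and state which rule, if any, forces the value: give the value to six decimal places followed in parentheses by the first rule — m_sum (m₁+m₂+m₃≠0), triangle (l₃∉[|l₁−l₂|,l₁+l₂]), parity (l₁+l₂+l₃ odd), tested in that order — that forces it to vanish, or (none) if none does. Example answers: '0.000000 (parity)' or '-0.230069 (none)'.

m-sum = 4 + 5 + 0 = 9 ≠ 0 ⇒ I = 0

0.000000 (m_sum)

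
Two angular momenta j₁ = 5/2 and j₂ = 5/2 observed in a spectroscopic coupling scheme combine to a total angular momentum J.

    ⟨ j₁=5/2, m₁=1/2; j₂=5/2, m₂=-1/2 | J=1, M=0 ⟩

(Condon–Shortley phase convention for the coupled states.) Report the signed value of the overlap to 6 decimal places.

+0.119523

j₁+j₂−J=4  J+j₁−j₂=1  J−j₁+j₂=1  j₁+j₂+J+1=7
(j₁±m₁, j₂±m₂, J±M) = (3,2,2,3,1,1)
P² = 72/35
sum k=1..2:
  [1] −1/6 = -1/6
  [2] +1/4 = 1/4
S = 1/12
C² = P²·S² = 1/70 ; C = +0.119523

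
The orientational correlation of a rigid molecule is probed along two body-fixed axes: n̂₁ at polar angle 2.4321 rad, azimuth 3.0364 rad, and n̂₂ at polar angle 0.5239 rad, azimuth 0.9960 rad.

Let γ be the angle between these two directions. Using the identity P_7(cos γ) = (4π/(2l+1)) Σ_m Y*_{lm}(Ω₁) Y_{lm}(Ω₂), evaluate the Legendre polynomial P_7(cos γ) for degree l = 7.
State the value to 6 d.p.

0.256605

Term-by-term m-sum for l=7 (normalisation 4π/15 = 0.837758):
  [-7]  conj(Y_{7,-7})(Ω₁) = -0.018448+0.016721i ; Y_{7,-7}(Ω₂) = +0.003027-0.002492i ; Δ = -0.000014+0.000097i
  [-6]  conj(Y_{7,-6})(Ω₁) = -0.087594+0.064022i ; Y_{7,-6}(Ω₂) = +0.024204+0.007678i ; Δ = -0.002612+0.000877i
  [-5]  conj(Y_{7,-5})(Ω₁) = -0.241376+0.140121i ; Y_{7,-5}(Ω₂) = +0.026590+0.096976i ; Δ = -0.020006-0.019682i
  [-4]  conj(Y_{7,-4})(Ω₁) = -0.410327+0.183620i ; Y_{7,-4}(Ω₂) = -0.178729+0.200365i ; Δ = +0.036546-0.115033i
  [-3]  conj(Y_{7,-3})(Ω₁) = -0.360247+0.117617i ; Y_{7,-3}(Ω₂) = -0.463998-0.071832i ; Δ = +0.175602-0.028696i
  [-2]  conj(Y_{7,-2})(Ω₁) = +0.046168-0.009859i ; Y_{7,-2}(Ω₂) = -0.178960-0.399450i ; Δ = -0.012200-0.016677i
  [-1]  conj(Y_{7,-1})(Ω₁) = +0.392402-0.041431i ; Y_{7,-1}(Ω₂) = -0.021428+0.033080i ; Δ = -0.007038+0.013869i
  [+0]  conj(Y_{7,0})(Ω₁) = +0.076459-0.000000i ; Y_{7,0}(Ω₂) = -0.448052+0.000000i ; Δ = -0.034258+0.000000i
  [+1]  conj(Y_{7,1})(Ω₁) = -0.392402-0.041431i ; Y_{7,1}(Ω₂) = +0.021428+0.033080i ; Δ = -0.007038-0.013869i
  [+2]  conj(Y_{7,2})(Ω₁) = +0.046168+0.009859i ; Y_{7,2}(Ω₂) = -0.178960+0.399450i ; Δ = -0.012200+0.016677i
  [+3]  conj(Y_{7,3})(Ω₁) = +0.360247+0.117617i ; Y_{7,3}(Ω₂) = +0.463998-0.071832i ; Δ = +0.175602+0.028696i
  [+4]  conj(Y_{7,4})(Ω₁) = -0.410327-0.183620i ; Y_{7,4}(Ω₂) = -0.178729-0.200365i ; Δ = +0.036546+0.115033i
  [+5]  conj(Y_{7,5})(Ω₁) = +0.241376+0.140121i ; Y_{7,5}(Ω₂) = -0.026590+0.096976i ; Δ = -0.020006+0.019682i
  [+6]  conj(Y_{7,6})(Ω₁) = -0.087594-0.064022i ; Y_{7,6}(Ω₂) = +0.024204-0.007678i ; Δ = -0.002612-0.000877i
  [+7]  conj(Y_{7,7})(Ω₁) = +0.018448+0.016721i ; Y_{7,7}(Ω₂) = -0.003027-0.002492i ; Δ = -0.000014-0.000097i
Total Σ_m = +0.306299-0.000000i. Multiply by 0.837758: +0.256605-0.000000i. P_7(cos γ) = 0.256605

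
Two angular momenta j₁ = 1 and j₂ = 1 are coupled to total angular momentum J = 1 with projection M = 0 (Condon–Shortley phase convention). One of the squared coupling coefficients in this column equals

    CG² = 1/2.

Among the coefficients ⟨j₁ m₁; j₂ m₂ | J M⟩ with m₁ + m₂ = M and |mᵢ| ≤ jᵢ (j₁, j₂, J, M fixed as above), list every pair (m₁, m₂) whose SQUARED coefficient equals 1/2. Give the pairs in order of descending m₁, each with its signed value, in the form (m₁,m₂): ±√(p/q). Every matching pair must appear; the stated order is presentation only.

(1,-1): +√(1/2); (-1,1): −√(1/2)

Admissible pairs with m₁+m₂ = M = 0: (-1,1), (0,0), (1,-1)
  (m₁,m₂)=(1,-1): CG² = 1/2, CG = +√(1/2)   ← matches the target
  (m₁,m₂)=(0,0): CG² = 0/1, CG = 0
  (m₁,m₂)=(-1,1): CG² = 1/2, CG = −√(1/2)   ← matches the target
Pairs with CG² = 1/2: (1,-1): +√(1/2); (-1,1): −√(1/2)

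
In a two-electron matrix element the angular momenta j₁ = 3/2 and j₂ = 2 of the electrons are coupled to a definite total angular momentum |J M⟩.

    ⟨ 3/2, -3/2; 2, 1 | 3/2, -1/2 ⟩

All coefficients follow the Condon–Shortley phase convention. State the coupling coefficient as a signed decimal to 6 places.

+0.632456

triangle: 2!·1!·2!/6! = 4/720
(j±m)!: 0!·3!·3!·1!·1!·2! = 72
prefactor² = (2J+1)·Δ·N² = 8/5
  k=2: +1/(2!·0!·1!·1!·0!·1!) = 1/2
Σ = 1/2  ⇒  CG² = 8/5·(1/2)² = 2/5
CG = +√(2/5) = +0.632456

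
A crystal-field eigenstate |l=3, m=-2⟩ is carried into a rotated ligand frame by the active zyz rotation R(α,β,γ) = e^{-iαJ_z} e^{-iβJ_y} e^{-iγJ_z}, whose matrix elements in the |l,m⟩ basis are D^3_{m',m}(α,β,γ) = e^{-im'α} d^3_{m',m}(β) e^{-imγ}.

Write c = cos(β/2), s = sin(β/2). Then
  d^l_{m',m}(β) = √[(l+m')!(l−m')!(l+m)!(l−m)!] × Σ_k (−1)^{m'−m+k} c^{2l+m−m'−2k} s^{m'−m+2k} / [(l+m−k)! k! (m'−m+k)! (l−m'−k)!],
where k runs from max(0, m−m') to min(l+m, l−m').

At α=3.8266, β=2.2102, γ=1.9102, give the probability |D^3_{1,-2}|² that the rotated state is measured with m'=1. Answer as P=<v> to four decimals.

First d^3_{1,-2}(β=2.2102), then the phase factors e^{-i(1)α} and e^{-i(-2)γ}:
c=cos(2.210200/2)=0.449045, s=sin(2.210200/2)=0.893509; N=√[24·2·1·120]=75.894664
k∈{0,1} keeps every argument non-negative
  k=0: (−1)^3·75.8947/(12)·0.4490^3·0.8935^3 = -0.408504
  k=1: (−1)^4·75.8947/(24)·0.4490^1·0.8935^5 = +0.808695
d^3_{1,-2}(2.2102) = -0.408504 +0.808695 = +0.400191
|D^3_{1,-2}|² = |d^3_{1,-2}(β)|² = (+0.400191)² = 0.160153 (the z-rotation phases have unit modulus)

P=0.1602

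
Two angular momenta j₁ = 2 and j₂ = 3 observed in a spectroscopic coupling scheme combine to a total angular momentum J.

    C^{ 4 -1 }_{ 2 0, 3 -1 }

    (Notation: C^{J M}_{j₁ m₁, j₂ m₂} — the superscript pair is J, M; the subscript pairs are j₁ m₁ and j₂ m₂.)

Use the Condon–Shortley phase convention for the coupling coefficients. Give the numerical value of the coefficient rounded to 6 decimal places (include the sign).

j₁+j₂−J=1  J+j₁−j₂=3  J−j₁+j₂=5  j₁+j₂+J+1=10
(j₁±m₁, j₂±m₂, J±M) = (2,2,2,4,3,5)
P² = 1728/7
sum k=0..1:
  [0] +1/24 = 1/24
  [1] −1/48 = -1/48
S = 1/48
C² = P²·S² = 3/28 ; C = +0.327327

+0.327327  (= +√(3/28))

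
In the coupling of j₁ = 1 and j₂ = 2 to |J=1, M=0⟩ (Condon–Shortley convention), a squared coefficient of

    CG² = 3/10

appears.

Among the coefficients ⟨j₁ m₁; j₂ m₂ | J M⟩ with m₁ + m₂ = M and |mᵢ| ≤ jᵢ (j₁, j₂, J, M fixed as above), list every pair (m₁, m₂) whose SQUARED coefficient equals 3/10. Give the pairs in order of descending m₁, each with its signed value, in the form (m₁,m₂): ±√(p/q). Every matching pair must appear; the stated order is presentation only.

Admissible pairs with m₁+m₂ = M = 0: (-1,1), (0,0), (1,-1)
  (m₁,m₂)=(1,-1): CG² = 3/10, CG = +√(3/10)   ← matches the target
  (m₁,m₂)=(0,0): CG² = 2/5, CG = −√(2/5)
  (m₁,m₂)=(-1,1): CG² = 3/10, CG = +√(3/10)   ← matches the target
Pairs with CG² = 3/10: (1,-1): +√(3/10); (-1,1): +√(3/10)

(1,-1): +√(3/10); (-1,1): +√(3/10)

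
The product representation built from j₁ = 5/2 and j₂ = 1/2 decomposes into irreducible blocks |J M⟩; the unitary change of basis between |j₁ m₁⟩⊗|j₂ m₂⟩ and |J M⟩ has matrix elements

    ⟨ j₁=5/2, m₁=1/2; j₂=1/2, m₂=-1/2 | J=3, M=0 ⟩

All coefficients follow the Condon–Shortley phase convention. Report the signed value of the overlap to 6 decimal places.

j₁+j₂−J=0  J+j₁−j₂=5  J−j₁+j₂=1  j₁+j₂+J+1=7
(j₁±m₁, j₂±m₂, J±M) = (3,2,0,1,3,3)
P² = 72
sum k=0..0:
  [0] +1/12 = 1/12
S = 1/12
C² = P²·S² = 1/2 ; C = +0.707107

+√(1/2) ≈ +0.707107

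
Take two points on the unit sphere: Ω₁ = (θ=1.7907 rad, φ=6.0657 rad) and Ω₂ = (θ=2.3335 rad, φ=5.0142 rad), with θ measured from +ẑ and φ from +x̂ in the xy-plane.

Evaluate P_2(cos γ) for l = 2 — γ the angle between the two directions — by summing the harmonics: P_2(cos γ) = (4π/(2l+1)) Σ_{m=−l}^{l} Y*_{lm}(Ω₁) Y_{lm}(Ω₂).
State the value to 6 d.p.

-0.123719

Addition theorem: P_2(cos γ) = (4π/5) Σ_m Y*_{lm}(Ω₁) Y_{lm}(Ω₂), m = −2…2:
  [-2]  conj(Y_{2,-2})(Ω₁) = (0.333637, -0.155025) ; Y_{2,-2}(Ω₂) = (-0.166222, 0.114604) ; Δ = (-0.037691, 0.064005)
  [-1]  conj(Y_{2,-1})(Ω₁) = (-0.160588, 0.035487) ; Y_{2,-1}(Ω₂) = (-0.114702, -0.368435) ; Δ = (0.031494, 0.055096)
  [+0]  conj(Y_{2,0})(Ω₁) = (-0.270370, -0.000000) ; Y_{2,0}(Ω₂) = (0.136230, 0.000000) ; Δ = (-0.036833, -0.000000)
  [+1]  conj(Y_{2,1})(Ω₁) = (0.160588, 0.035487) ; Y_{2,1}(Ω₂) = (0.114702, -0.368435) ; Δ = (0.031494, -0.055096)
  [+2]  conj(Y_{2,2})(Ω₁) = (0.333637, 0.155025) ; Y_{2,2}(Ω₂) = (-0.166222, -0.114604) ; Δ = (-0.037691, -0.064005)
Σ over m = (-0.049226, 0.000000); ×(4π/5) → (-0.123719, 0.000000). Real part: -0.123719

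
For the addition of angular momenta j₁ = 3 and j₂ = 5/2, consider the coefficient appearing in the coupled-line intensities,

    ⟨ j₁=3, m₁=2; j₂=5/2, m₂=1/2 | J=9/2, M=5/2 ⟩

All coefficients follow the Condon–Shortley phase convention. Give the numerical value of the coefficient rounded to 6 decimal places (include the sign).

√[10·1!5!4!/11! · 5!1!3!2!7!2!] = √(115200/11)
  +(−1)^0/∏(0,1,1,3,4,1)! = 1/144  (running 1/144)
  +(−1)^1/∏(1,0,0,2,5,2)! = -1/480  (running 7/1440)
⟨..|..⟩ = √(115200/11)·(7/1440) = +0.497468

+√(49/198) ≈ +0.497468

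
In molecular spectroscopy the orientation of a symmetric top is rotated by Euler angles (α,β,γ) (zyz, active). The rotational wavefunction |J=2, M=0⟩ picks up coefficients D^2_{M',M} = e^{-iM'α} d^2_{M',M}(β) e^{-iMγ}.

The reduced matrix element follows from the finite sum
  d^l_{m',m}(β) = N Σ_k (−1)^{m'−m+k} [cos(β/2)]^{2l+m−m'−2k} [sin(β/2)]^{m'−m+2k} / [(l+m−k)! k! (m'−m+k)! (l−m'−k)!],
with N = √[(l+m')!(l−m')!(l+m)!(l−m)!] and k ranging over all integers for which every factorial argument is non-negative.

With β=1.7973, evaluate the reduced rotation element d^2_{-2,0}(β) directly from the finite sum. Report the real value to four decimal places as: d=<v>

d^2_{-2,0}(β=1.7973) via the finite sum:
With c≡cos(β/2)=0.622667 and s≡sin(β/2)=0.782487, N=[1·24·2·2]^{1/2}=9.797959
k∈{2} keeps every argument non-negative
  k=2: (−1)^0·9.7980/(4)·0.6227^2·0.7825^2 = +0.581489
d^2_{-2,0}(1.7973) = +0.581489

d=0.5815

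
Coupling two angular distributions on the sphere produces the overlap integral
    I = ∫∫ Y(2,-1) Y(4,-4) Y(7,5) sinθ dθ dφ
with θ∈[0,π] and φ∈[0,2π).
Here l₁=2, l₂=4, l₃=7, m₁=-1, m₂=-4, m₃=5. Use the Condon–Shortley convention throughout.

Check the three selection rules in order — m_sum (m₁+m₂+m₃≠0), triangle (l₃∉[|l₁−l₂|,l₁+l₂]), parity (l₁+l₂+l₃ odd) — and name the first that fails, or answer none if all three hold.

Σmᵢ = 0  ✓
l₃∈[|l₁−l₂|,l₁+l₂]=[2,6] required, l₃=7 fails  ✗
Σlᵢ = 13 ⇒ odd

triangle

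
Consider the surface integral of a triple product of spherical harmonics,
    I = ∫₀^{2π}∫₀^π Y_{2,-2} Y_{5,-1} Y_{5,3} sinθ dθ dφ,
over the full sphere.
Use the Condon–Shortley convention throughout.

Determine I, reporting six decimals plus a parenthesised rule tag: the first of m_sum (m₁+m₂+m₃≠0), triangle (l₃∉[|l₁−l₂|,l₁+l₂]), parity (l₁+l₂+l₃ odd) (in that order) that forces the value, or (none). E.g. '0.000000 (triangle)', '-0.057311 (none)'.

0.171169 (none)

m-sum 0 ✓  L=12 even ✓  3≤5≤7 ✓
Π(2lᵢ+1) = 5×11×11 = 605
triangle coeff Δ(2,5,5) = 1/38610
Σ_t [0,2]: t=0:+1/2880 t=1:−1/576 t=2:+1/2880 = -1/960
(3j)²=10/429 [(2 5 5; 0 0 0)], sign=+1
Σ_t [2,2]: t=2:+1/5760 = 1/5760
(3j)²=56/2145 [(2 5 5; -2 -1 3)], sign=+1
⇒ 4πI² = 560/1521
I = (+1)√(560/1521/(4π)) = 0.17116875
No selection rule forces the value: the integral is nonzero (none).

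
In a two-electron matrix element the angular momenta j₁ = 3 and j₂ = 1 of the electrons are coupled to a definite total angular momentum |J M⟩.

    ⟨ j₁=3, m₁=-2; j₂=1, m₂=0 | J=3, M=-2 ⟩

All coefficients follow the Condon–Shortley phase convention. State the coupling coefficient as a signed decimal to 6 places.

−√(1/3) ≈ -0.577350

j₁+j₂−J=1  J+j₁−j₂=5  J−j₁+j₂=1  j₁+j₂+J+1=8
(j₁±m₁, j₂±m₂, J±M) = (1,5,1,1,1,5)
P² = 300
sum k=0..1:
  [0] +1/120 = 1/120
  [1] −1/24 = -1/24
S = -1/30
C² = P²·S² = 1/3 ; C = -0.577350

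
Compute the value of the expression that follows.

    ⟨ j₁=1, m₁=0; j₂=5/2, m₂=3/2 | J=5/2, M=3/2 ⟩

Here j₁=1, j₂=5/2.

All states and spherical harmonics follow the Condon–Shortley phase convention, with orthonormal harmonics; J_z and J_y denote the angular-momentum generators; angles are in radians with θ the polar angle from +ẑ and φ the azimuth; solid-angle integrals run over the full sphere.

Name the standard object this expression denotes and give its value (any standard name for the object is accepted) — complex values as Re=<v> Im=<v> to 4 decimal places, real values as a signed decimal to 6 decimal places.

This is a Clebsch–Gordan (vector-coupling) coefficient.
triangle: 1!·1!·4!/7! = 24/5040
(j±m)!: 1!·1!·4!·1!·4!·1! = 576
prefactor² = (2J+1)·Δ·N² = 576/35
  k=0: +1/(0!·1!·1!·4!·0!·0!) = 1/24
  k=1: −1/(1!·0!·0!·3!·1!·1!) = -1/6
Σ = -1/8  ⇒  CG² = 576/35·(-1/8)² = 9/35
CG = −√(9/35) = -0.507093

Clebsch–Gordan coefficient, −√(9/35) ≈ -0.507093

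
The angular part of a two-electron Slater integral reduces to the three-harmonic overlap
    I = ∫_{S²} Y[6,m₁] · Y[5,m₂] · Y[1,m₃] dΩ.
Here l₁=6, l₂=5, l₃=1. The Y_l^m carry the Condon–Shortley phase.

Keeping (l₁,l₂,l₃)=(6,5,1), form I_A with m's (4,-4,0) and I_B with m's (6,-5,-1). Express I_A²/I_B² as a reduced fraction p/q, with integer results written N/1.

10/33

Shared (l₁,l₂,l₃)=(6,5,1): N and (l;000)² cancel in I_A²/I_B².
A: Δ = 10!·2!·0!/13! = 1/858; Racah Σ t=1..1: t=1:−1/362880 = -1/362880; ⇒ 3j(6 5 1; 4 -4 0)² = 10/429, sgn +1
B: Δ = 10!·2!·0!/13! = 1/858; Racah Σ t=0..0: t=0:+1/7257600 = 1/7257600; ⇒ 3j(6 5 1; 6 -5 -1)² = 1/13, sgn +1
I_A²/I_B² = (10/429)/(1/13) = 10/33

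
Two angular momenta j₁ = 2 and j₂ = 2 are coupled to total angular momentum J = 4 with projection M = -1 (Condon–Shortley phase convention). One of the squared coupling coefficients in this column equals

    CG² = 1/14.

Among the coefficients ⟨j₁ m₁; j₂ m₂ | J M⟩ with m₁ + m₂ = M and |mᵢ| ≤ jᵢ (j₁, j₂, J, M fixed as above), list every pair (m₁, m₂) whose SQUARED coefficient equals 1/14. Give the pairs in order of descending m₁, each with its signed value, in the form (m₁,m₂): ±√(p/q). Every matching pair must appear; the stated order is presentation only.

(1,-2): +√(1/14); (-2,1): +√(1/14)

Admissible pairs with m₁+m₂ = M = -1: (-2,1), (-1,0), (0,-1), (1,-2)
  (m₁,m₂)=(1,-2): CG² = 1/14, CG = +√(1/14)   ← matches the target
  (m₁,m₂)=(0,-1): CG² = 3/7, CG = +√(3/7)
  (m₁,m₂)=(-1,0): CG² = 3/7, CG = +√(3/7)
  (m₁,m₂)=(-2,1): CG² = 1/14, CG = +√(1/14)   ← matches the target
Pairs with CG² = 1/14: (1,-2): +√(1/14); (-2,1): +√(1/14)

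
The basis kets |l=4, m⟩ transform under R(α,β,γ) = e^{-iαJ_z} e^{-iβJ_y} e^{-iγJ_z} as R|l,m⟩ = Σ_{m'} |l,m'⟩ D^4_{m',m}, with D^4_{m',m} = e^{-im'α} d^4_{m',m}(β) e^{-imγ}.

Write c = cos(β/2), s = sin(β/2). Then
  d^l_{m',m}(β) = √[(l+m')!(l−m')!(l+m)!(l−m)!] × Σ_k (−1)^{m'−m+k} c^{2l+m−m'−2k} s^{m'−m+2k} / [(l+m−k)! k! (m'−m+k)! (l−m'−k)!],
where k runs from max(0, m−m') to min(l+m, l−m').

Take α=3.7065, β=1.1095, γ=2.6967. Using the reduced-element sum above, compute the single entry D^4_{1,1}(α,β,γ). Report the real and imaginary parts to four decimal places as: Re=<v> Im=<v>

Re=-0.2443 Im=0.0295

Split into d^4_{1,1}(β=1.1095) × two z-phases.
Half-angle: c=0.850032, s=0.526731. N=√(120·6·120·6)=720.000000
Admissible k: 0..3 (factorial args all ≥0)
  k=0: (−1)^0·720.0000/(720)·0.8500^8·0.5267^0 = +0.272573
  k=1: (−1)^1·720.0000/(48)·0.8500^6·0.5267^2 = -1.569932
  k=2: (−1)^2·720.0000/(24)·0.8500^4·0.5267^4 = +1.205640
  k=3: (−1)^3·720.0000/(72)·0.8500^2·0.5267^6 = -0.154313
d^4_{1,1}(1.1095) = +0.272573 -1.569932 +1.205640 -0.154313 = -0.246032
Attach z-rotation phases: D = e^{-i(1)(3.7065)}·(-0.246032)·e^{-i(1)(2.6967)} = -0.244263+0.029457i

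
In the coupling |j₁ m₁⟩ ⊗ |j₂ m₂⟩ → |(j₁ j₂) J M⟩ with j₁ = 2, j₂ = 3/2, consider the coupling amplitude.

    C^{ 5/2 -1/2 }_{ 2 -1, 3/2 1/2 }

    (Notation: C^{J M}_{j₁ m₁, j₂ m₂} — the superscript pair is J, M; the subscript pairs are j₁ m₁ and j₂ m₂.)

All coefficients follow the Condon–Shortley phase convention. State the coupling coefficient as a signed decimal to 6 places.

j₁+j₂−J=1  J+j₁−j₂=3  J−j₁+j₂=2  j₁+j₂+J+1=7
(j₁±m₁, j₂±m₂, J±M) = (1,3,2,1,2,3)
P² = 72/35
sum k=0..1:
  [0] +1/12 = 1/12
  [1] −1/2 = -1/2
S = -5/12
C² = P²·S² = 5/14 ; C = -0.597614

−√(5/14) = -0.597614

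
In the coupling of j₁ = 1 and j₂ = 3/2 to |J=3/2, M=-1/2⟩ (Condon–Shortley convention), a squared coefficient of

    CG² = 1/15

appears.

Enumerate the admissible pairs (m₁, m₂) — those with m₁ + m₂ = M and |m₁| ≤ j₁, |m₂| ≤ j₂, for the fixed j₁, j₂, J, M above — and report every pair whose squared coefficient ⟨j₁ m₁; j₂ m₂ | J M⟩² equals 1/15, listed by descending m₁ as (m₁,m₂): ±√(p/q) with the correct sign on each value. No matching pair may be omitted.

Admissible pairs with m₁+m₂ = M = -1/2: (-1,1/2), (0,-1/2), (1,-3/2)
  (m₁,m₂)=(1,-3/2): CG² = 2/5, CG = +√(2/5)
  (m₁,m₂)=(0,-1/2): CG² = 1/15, CG = +√(1/15)   ← matches the target
  (m₁,m₂)=(-1,1/2): CG² = 8/15, CG = −√(8/15)
Pairs with CG² = 1/15: (0,-1/2): +√(1/15)

(0,-1/2): +√(1/15)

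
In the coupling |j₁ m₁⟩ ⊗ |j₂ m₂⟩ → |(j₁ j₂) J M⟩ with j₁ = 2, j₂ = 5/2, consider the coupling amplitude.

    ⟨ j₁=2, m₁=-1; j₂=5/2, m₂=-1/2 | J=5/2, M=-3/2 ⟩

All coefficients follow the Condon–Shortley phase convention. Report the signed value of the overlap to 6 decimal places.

√[6·2!2!3!/8! · 1!3!2!3!1!4!] = √(216/35)
  +(−1)^1/∏(1,1,2,1,0,2)! = -1/4  (running -1/4)
  +(−1)^2/∏(2,0,1,0,1,3)! = 1/12  (running -1/6)
⟨..|..⟩ = √(216/35)·(-1/6) = -0.414039

-0.414039  (= −√(6/35))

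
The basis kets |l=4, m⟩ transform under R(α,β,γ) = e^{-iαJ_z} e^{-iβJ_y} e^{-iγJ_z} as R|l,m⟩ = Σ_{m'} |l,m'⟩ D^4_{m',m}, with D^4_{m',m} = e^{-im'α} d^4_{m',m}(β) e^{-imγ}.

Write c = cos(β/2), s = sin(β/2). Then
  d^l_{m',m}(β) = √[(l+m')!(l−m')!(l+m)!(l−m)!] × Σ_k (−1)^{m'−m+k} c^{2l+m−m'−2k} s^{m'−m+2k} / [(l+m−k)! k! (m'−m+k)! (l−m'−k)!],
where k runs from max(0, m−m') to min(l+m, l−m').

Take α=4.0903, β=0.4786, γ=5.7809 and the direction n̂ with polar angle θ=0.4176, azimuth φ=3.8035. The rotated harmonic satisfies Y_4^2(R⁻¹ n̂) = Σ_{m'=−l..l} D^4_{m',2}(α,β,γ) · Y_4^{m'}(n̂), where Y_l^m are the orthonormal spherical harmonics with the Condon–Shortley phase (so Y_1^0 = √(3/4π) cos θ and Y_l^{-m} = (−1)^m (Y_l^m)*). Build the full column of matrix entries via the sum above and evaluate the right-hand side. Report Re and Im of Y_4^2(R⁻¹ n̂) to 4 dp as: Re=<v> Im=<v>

Re=-0.0366 Im=0.0060

Need the full column D^4_{m',2} for m'=−4..4 at α=4.0903, β=0.4786, γ=5.7809.
cos(β/2)=0.971504, sin(β/2)=0.237023
d^4_{-4,2}: single k=6 term ⇒ +0.000886;  D = +0.000077-0.000882i
d^4_{-3,2}: k∈[5..6] ⇒ +0.007700 -0.000153 = +0.007547;  D = +0.005728+0.004914i
d^4_{-2,2}: k∈[4..6] ⇒ +0.042172 -0.002008 +0.000010 = +0.040174;  D = -0.039027+0.009534i
d^4_{-1,2}: k∈[3..5] ⇒ +0.162970 -0.014551 +0.000173 = +0.148592;  D = +0.055458-0.137855i
d^4_{0,2}: k∈[2..4] ⇒ +0.448094 -0.071126 +0.001588 = +0.378555;  D = +0.203076+0.319475i
d^4_{1,2}: k∈[1..3] ⇒ +0.821370 -0.244455 +0.009701 = +0.586615;  D = -0.585700-0.032753i
d^4_{2,2}: k∈[0..2] ⇒ +0.793519 -0.566799 +0.042172 = +0.268893;  D = +0.168649-0.209429i
d^4_{3,2}: k∈[0..1] ⇒ -0.724380 +0.129353 = -0.595026;  D = -0.159145-0.573349i
d^4_{4,2}: single k=0 term ⇒ +0.249935;  D = -0.234667-0.086015i
Y_4^{m'}(θ=0.4176,φ=3.8035) and Σ D·Y over m':
  (+0.0001-0.0009i)·(-0.0105-0.0057i)  (+0.0057+0.0049i)·(+0.0308+0.0698i)  (-0.0390+0.0095i)·(+0.0652-0.2587i)  (+0.0555-0.1379i)·(-0.3941+0.3071i)  (+0.2031+0.3195i)·(+0.2505+0.0000i)  (-0.5857-0.0328i)·(+0.3941+0.3071i)  (+0.1686-0.2094i)·(+0.0652+0.2587i)  (-0.1591-0.5733i)·(-0.0308+0.0698i)  (-0.2347-0.0860i)·(-0.0105+0.0057i)
Y_4^2(R⁻¹ n̂) = -0.036593+0.005962i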